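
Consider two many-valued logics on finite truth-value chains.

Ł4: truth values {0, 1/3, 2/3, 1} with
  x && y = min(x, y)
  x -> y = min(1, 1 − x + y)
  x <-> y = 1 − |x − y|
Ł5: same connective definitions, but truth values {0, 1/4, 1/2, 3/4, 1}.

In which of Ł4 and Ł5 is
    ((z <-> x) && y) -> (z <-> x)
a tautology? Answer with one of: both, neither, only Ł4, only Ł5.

both

In Ł4: every assignment gives 1 — tautology.
In Ł5: every assignment gives 1 — tautology.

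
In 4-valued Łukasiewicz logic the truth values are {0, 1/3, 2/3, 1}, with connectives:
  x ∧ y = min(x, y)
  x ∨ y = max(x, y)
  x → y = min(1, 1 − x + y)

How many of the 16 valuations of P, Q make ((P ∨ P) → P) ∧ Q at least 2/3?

P = 0, Q = 0 ↦ 0  <
P = 0, Q = 1/3 ↦ 1/3  <
P = 0, Q = 2/3 ↦ 2/3  ≥
P = 0, Q = 1 ↦ 1  ≥
P = 1/3, Q = 0 ↦ 0  <
P = 1/3, Q = 1/3 ↦ 1/3  <
P = 1/3, Q = 2/3 ↦ 2/3  ≥
P = 1/3, Q = 1 ↦ 1  ≥
P = 2/3, Q = 0 ↦ 0  <
P = 2/3, Q = 1/3 ↦ 1/3  <
P = 2/3, Q = 2/3 ↦ 2/3  ≥
P = 2/3, Q = 1 ↦ 1  ≥
P = 1, Q = 0 ↦ 0  <
P = 1, Q = 1/3 ↦ 1/3  <
P = 1, Q = 2/3 ↦ 2/3  ≥
P = 1, Q = 1 ↦ 1  ≥
So 8 of the 16 assignments meet the threshold.

8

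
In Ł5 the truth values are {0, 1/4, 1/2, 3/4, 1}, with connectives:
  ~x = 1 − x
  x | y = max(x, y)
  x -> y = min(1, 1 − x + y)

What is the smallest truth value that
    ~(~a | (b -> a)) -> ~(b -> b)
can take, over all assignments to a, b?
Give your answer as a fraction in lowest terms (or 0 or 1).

1/2

Take a = 1/2, b = 1:
~a = ~1/2 = 1/2
b -> a = 1 -> 1/2 = 1/2
~a | (b -> a) = 1/2 | 1/2 = 1/2
~(~a | (b -> a)) = ~1/2 = 1/2
b -> b = 1 -> 1 = 1
~(b -> b) = ~1 = 0
~(~a | (b -> a)) -> ~(b -> b) = 1/2 -> 0 = 1/2
No assignment yields a value below 1/2, so this is the minimum.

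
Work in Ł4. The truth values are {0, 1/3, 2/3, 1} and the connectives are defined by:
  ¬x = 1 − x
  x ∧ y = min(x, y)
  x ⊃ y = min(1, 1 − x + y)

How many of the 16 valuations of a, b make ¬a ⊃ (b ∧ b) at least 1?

a = 0, b = 0 ↦ 0  <
a = 0, b = 1/3 ↦ 1/3  <
a = 0, b = 2/3 ↦ 2/3  <
a = 0, b = 1 ↦ 1  ≥
a = 1/3, b = 0 ↦ 1/3  <
a = 1/3, b = 1/3 ↦ 2/3  <
a = 1/3, b = 2/3 ↦ 1  ≥
a = 1/3, b = 1 ↦ 1  ≥
a = 2/3, b = 0 ↦ 2/3  <
a = 2/3, b = 1/3 ↦ 1  ≥
a = 2/3, b = 2/3 ↦ 1  ≥
a = 2/3, b = 1 ↦ 1  ≥
a = 1, b = 0 ↦ 1  ≥
a = 1, b = 1/3 ↦ 1  ≥
a = 1, b = 2/3 ↦ 1  ≥
a = 1, b = 1 ↦ 1  ≥
So 10 of the 16 assignments meet the threshold.

10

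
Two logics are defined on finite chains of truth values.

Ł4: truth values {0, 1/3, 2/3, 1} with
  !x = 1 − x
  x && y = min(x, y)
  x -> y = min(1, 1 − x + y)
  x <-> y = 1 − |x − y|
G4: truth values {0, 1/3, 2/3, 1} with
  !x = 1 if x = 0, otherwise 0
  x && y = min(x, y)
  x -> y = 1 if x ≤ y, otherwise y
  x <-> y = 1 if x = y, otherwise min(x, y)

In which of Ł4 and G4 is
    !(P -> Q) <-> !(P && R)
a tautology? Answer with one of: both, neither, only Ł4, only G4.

In Ł4: at P = 0, Q = 0, R = 0 the value is 0 — not a tautology.
In G4: at P = 0, Q = 0, R = 0 the value is 0 — not a tautology.

neither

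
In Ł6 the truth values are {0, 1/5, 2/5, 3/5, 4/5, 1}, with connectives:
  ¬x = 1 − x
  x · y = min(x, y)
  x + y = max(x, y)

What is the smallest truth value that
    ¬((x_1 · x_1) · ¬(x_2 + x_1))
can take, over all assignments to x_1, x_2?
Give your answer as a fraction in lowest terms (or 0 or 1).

3/5

Take x_1 = 2/5, x_2 = 0:
x_1 · x_1 = 2/5 · 2/5 = 2/5
x_2 + x_1 = 0 + 2/5 = 2/5
¬(x_2 + x_1) = ¬2/5 = 3/5
(x_1 · x_1) · ¬(x_2 + x_1) = 2/5 · 3/5 = 2/5
¬((x_1 · x_1) · ¬(x_2 + x_1)) = ¬2/5 = 3/5
No assignment yields a value below 3/5, so this is the minimum.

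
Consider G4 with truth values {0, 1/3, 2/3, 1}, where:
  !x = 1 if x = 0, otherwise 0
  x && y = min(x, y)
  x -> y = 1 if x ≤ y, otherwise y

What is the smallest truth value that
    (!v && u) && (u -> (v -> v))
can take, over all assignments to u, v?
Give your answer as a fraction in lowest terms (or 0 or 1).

0

Take u = 0, v = 0:
!v = !0 = 1
!v && u = 1 && 0 = 0
v -> v = 0 -> 0 = 1
u -> (v -> v) = 0 -> 1 = 1
(!v && u) && (u -> (v -> v)) = 0 && 1 = 0
No assignment yields a value below 0, so this is the minimum.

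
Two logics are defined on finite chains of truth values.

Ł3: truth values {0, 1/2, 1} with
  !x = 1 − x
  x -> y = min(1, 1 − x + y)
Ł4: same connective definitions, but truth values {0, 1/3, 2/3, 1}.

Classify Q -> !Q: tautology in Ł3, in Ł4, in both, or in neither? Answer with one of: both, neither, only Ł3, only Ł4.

In Ł3: at Q = 1 the value is 0 — not a tautology.
In Ł4: at Q = 2/3 the value is 2/3 — not a tautology.

neither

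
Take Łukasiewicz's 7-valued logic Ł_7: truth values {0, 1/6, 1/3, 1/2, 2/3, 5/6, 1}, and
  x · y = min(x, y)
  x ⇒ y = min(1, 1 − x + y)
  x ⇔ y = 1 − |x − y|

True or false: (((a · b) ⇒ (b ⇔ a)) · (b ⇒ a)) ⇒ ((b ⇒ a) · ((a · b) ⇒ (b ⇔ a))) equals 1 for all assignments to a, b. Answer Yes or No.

Yes

At a = 1/6, b = 0, for instance:
a · b = 1/6 · 0 = 0
b ⇔ a = 0 ⇔ 1/6 = 5/6
(a · b) ⇒ (b ⇔ a) = 0 ⇒ 5/6 = 1
b ⇒ a = 0 ⇒ 1/6 = 1
((a · b) ⇒ (b ⇔ a)) · (b ⇒ a) = 1 · 1 = 1
(b ⇒ a) · ((a · b) ⇒ (b ⇔ a)) = 1 · 1 = 1
(((a · b) ⇒ (b ⇔ a)) · (b ⇒ a)) ⇒ ((b ⇒ a) · ((a · b) ⇒ (b ⇔ a))) = 1 ⇒ 1 = 1
and checking the remaining 48 assignments likewise gives ≥ 1 in every case.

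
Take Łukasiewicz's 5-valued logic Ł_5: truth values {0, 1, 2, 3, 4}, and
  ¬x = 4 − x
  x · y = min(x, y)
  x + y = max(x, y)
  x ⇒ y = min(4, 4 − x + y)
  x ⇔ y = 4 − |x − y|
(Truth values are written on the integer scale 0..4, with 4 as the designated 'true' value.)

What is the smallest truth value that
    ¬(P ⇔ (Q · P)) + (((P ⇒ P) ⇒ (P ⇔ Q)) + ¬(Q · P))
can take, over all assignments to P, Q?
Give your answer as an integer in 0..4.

Take P = 2, Q = 4:
Q · P = 4 · 2 = 2
P ⇔ (Q · P) = 2 ⇔ 2 = 4
¬(P ⇔ (Q · P)) = ¬4 = 0
P ⇒ P = 2 ⇒ 2 = 4
P ⇔ Q = 2 ⇔ 4 = 2
(P ⇒ P) ⇒ (P ⇔ Q) = 4 ⇒ 2 = 2
Q · P = 4 · 2 = 2
¬(Q · P) = ¬2 = 2
((P ⇒ P) ⇒ (P ⇔ Q)) + ¬(Q · P) = 2 + 2 = 2
¬(P ⇔ (Q · P)) + (((P ⇒ P) ⇒ (P ⇔ Q)) + ¬(Q · P)) = 0 + 2 = 2
No assignment yields a value below 2, so this is the minimum.

2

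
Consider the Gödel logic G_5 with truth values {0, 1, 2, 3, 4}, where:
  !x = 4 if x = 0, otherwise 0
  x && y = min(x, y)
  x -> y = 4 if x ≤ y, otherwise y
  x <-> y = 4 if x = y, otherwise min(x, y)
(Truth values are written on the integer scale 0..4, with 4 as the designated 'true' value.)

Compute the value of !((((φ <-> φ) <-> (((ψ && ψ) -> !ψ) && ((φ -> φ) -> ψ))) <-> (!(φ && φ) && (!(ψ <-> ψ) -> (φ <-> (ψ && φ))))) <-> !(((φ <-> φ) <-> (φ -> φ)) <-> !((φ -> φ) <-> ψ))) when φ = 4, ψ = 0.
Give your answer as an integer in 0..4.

4

φ <-> φ = 4 <-> 4 = 4
ψ && ψ = 0 && 0 = 0
!ψ = !0 = 4
(ψ && ψ) -> !ψ = 0 -> 4 = 4
φ -> φ = 4 -> 4 = 4
(φ -> φ) -> ψ = 4 -> 0 = 0
((ψ && ψ) -> !ψ) && ((φ -> φ) -> ψ) = 4 && 0 = 0
(φ <-> φ) <-> (((ψ && ψ) -> !ψ) && ((φ -> φ) -> ψ)) = 4 <-> 0 = 0
φ && φ = 4 && 4 = 4
!(φ && φ) = !4 = 0
ψ <-> ψ = 0 <-> 0 = 4
!(ψ <-> ψ) = !4 = 0
ψ && φ = 0 && 4 = 0
φ <-> (ψ && φ) = 4 <-> 0 = 0
!(ψ <-> ψ) -> (φ <-> (ψ && φ)) = 0 -> 0 = 4
!(φ && φ) && (!(ψ <-> ψ) -> (φ <-> (ψ && φ))) = 0 && 4 = 0
((φ <-> φ) <-> (((ψ && ψ) -> !ψ) && ((φ -> φ) -> ψ))) <-> (!(φ && φ) && (!(ψ <-> ψ) -> (φ <-> (ψ && φ)))) = 0 <-> 0 = 4
φ <-> φ = 4 <-> 4 = 4
φ -> φ = 4 -> 4 = 4
(φ <-> φ) <-> (φ -> φ) = 4 <-> 4 = 4
φ -> φ = 4 -> 4 = 4
(φ -> φ) <-> ψ = 4 <-> 0 = 0
!((φ -> φ) <-> ψ) = !0 = 4
((φ <-> φ) <-> (φ -> φ)) <-> !((φ -> φ) <-> ψ) = 4 <-> 4 = 4
!(((φ <-> φ) <-> (φ -> φ)) <-> !((φ -> φ) <-> ψ)) = !4 = 0
(((φ <-> φ) <-> (((ψ && ψ) -> !ψ) && ((φ -> φ) -> ψ))) <-> (!(φ && φ) && (!(ψ <-> ψ) -> (φ <-> (ψ && φ))))) <-> !(((φ <-> φ) <-> (φ -> φ)) <-> !((φ -> φ) <-> ψ)) = 4 <-> 0 = 0
!((((φ <-> φ) <-> (((ψ && ψ) -> !ψ) && ((φ -> φ) -> ψ))) <-> (!(φ && φ) && (!(ψ <-> ψ) -> (φ <-> (ψ && φ))))) <-> !(((φ <-> φ) <-> (φ -> φ)) <-> !((φ -> φ) <-> ψ))) = !0 = 4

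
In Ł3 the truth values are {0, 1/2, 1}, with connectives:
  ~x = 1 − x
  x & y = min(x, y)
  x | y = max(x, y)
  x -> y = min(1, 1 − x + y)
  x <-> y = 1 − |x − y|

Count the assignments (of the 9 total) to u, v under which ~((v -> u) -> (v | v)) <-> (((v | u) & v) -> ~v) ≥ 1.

u = 0, v = 0 ↦ 1  ≥
u = 0, v = 1/2 ↦ 0  <
u = 0, v = 1 ↦ 1  ≥
u = 1/2, v = 0 ↦ 1  ≥
u = 1/2, v = 1/2 ↦ 1/2  <
u = 1/2, v = 1 ↦ 1  ≥
u = 1, v = 0 ↦ 1  ≥
u = 1, v = 1/2 ↦ 1/2  <
u = 1, v = 1 ↦ 1  ≥
So 6 of the 9 assignments meet the threshold.

6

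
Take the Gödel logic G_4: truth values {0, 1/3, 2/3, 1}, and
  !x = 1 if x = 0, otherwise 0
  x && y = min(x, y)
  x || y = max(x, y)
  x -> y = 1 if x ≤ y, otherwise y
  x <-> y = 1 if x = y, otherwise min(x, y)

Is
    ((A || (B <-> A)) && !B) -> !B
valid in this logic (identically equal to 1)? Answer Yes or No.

A = 0, B = 0 ↦ 1
A = 0, B = 1/3 ↦ 1
A = 0, B = 2/3 ↦ 1
A = 0, B = 1 ↦ 1
A = 1/3, B = 0 ↦ 1
A = 1/3, B = 1/3 ↦ 1
A = 1/3, B = 2/3 ↦ 1
A = 1/3, B = 1 ↦ 1
A = 2/3, B = 0 ↦ 1
A = 2/3, B = 1/3 ↦ 1
A = 2/3, B = 2/3 ↦ 1
A = 2/3, B = 1 ↦ 1
A = 1, B = 0 ↦ 1
A = 1, B = 1/3 ↦ 1
A = 1, B = 2/3 ↦ 1
A = 1, B = 1 ↦ 1
Every assignment gives a value ≥ 1.

Yes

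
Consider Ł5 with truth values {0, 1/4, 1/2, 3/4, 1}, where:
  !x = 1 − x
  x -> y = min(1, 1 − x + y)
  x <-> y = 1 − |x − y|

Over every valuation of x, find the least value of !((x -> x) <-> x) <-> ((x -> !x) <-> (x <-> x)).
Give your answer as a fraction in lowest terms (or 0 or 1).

Take x = 1/2:
x -> x = 1/2 -> 1/2 = 1
(x -> x) <-> x = 1 <-> 1/2 = 1/2
!((x -> x) <-> x) = !1/2 = 1/2
!x = !1/2 = 1/2
x -> !x = 1/2 -> 1/2 = 1
x <-> x = 1/2 <-> 1/2 = 1
(x -> !x) <-> (x <-> x) = 1 <-> 1 = 1
!((x -> x) <-> x) <-> ((x -> !x) <-> (x <-> x)) = 1/2 <-> 1 = 1/2
No assignment yields a value below 1/2, so this is the minimum.

1/2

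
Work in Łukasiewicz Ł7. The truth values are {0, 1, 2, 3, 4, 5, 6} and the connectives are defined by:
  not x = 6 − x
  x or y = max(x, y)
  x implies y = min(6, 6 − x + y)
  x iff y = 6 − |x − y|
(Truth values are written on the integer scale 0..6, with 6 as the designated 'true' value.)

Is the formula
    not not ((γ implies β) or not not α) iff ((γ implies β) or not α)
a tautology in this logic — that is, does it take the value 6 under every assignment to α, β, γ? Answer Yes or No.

Counterexample: take α = 0, β = 0, γ = 1.
γ implies β = 1 implies 0 = 5
not α = not 0 = 6
not not α = not 6 = 0
(γ implies β) or not not α = 5 or 0 = 5
not ((γ implies β) or not not α) = not 5 = 1
not not ((γ implies β) or not not α) = not 1 = 5
γ implies β = 1 implies 0 = 5
not α = not 0 = 6
(γ implies β) or not α = 5 or 6 = 6
not not ((γ implies β) or not not α) iff ((γ implies β) or not α) = 5 iff 6 = 5
This gives 5 ≠ 6.

No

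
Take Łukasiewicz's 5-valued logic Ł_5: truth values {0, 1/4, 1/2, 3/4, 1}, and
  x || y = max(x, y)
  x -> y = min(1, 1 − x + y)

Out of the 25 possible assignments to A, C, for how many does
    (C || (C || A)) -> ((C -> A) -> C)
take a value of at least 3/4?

value 1: 15 assignments (counts)
value 3/4: 4 assignments (counts)
value 1/2: 3 assignments
value 1/4: 2 assignments
value 0: 1 assignment
So 19 of the 25 assignments meet the threshold.

19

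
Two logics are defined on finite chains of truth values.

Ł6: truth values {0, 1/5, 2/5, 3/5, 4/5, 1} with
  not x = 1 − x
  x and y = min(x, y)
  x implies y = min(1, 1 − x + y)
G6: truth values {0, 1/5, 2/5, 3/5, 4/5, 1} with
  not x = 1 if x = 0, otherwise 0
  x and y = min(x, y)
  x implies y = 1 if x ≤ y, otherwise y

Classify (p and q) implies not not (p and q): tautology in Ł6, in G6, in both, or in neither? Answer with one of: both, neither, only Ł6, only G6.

In Ł6: every assignment gives 1 — tautology.
In G6: every assignment gives 1 — tautology.

both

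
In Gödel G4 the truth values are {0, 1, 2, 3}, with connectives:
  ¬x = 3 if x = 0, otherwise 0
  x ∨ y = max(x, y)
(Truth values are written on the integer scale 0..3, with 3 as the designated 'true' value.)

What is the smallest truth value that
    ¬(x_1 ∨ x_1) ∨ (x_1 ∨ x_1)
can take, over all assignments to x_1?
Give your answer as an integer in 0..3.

1

Take x_1 = 1:
x_1 ∨ x_1 = 1 ∨ 1 = 1
¬(x_1 ∨ x_1) = ¬1 = 0
x_1 ∨ x_1 = 1 ∨ 1 = 1
¬(x_1 ∨ x_1) ∨ (x_1 ∨ x_1) = 0 ∨ 1 = 1
No assignment yields a value below 1, so this is the minimum.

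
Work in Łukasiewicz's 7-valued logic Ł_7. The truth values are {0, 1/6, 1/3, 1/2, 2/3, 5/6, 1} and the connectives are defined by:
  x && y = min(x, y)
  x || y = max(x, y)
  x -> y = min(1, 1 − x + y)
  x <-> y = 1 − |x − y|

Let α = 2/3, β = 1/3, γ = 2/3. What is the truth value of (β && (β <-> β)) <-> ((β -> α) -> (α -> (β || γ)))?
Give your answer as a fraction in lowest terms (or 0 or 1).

1/3

β <-> β = 1/3 <-> 1/3 = 1
β && (β <-> β) = 1/3 && 1 = 1/3
β -> α = 1/3 -> 2/3 = 1
β || γ = 1/3 || 2/3 = 2/3
α -> (β || γ) = 2/3 -> 2/3 = 1
(β -> α) -> (α -> (β || γ)) = 1 -> 1 = 1
(β && (β <-> β)) <-> ((β -> α) -> (α -> (β || γ))) = 1/3 <-> 1 = 1/3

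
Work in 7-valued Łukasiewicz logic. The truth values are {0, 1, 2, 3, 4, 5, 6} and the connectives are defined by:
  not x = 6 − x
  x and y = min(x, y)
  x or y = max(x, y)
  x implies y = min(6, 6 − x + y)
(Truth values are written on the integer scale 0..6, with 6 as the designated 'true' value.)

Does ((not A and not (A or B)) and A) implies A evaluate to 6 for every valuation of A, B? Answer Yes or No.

Yes

At A = 3, B = 2, for instance:
not A = not 3 = 3
A or B = 3 or 2 = 3
not (A or B) = not 3 = 3
not A and not (A or B) = 3 and 3 = 3
(not A and not (A or B)) and A = 3 and 3 = 3
((not A and not (A or B)) and A) implies A = 3 implies 3 = 6
and checking the remaining 48 assignments likewise gives ≥ 6 in every case.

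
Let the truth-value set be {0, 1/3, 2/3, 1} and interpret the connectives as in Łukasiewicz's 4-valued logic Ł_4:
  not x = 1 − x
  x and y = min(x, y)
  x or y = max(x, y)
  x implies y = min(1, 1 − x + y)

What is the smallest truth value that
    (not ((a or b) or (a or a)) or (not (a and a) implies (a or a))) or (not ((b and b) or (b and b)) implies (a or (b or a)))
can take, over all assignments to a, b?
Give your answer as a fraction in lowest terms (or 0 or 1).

Take a = 0, b = 1/3:
a or b = 0 or 1/3 = 1/3
a or a = 0 or 0 = 0
(a or b) or (a or a) = 1/3 or 0 = 1/3
not ((a or b) or (a or a)) = not 1/3 = 2/3
a and a = 0 and 0 = 0
not (a and a) = not 0 = 1
a or a = 0 or 0 = 0
not (a and a) implies (a or a) = 1 implies 0 = 0
not ((a or b) or (a or a)) or (not (a and a) implies (a or a)) = 2/3 or 0 = 2/3
b and b = 1/3 and 1/3 = 1/3
b and b = 1/3 and 1/3 = 1/3
(b and b) or (b and b) = 1/3 or 1/3 = 1/3
not ((b and b) or (b and b)) = not 1/3 = 2/3
b or a = 1/3 or 0 = 1/3
a or (b or a) = 0 or 1/3 = 1/3
not ((b and b) or (b and b)) implies (a or (b or a)) = 2/3 implies 1/3 = 2/3
(not ((a or b) or (a or a)) or (not (a and a) implies (a or a))) or (not ((b and b) or (b and b)) implies (a or (b or a))) = 2/3 or 2/3 = 2/3
No assignment yields a value below 2/3, so this is the minimum.

2/3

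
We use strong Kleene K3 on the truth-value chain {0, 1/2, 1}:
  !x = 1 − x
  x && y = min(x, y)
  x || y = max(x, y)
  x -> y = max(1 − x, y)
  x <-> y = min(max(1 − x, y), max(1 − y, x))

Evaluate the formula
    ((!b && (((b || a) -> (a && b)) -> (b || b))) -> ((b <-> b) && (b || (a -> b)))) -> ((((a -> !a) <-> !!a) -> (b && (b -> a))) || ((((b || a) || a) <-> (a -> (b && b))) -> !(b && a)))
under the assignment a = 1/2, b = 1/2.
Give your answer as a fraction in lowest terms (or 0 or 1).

1/2

!b = !1/2 = 1/2
b || a = 1/2 || 1/2 = 1/2
a && b = 1/2 && 1/2 = 1/2
(b || a) -> (a && b) = 1/2 -> 1/2 = 1/2
b || b = 1/2 || 1/2 = 1/2
((b || a) -> (a && b)) -> (b || b) = 1/2 -> 1/2 = 1/2
!b && (((b || a) -> (a && b)) -> (b || b)) = 1/2 && 1/2 = 1/2
b <-> b = 1/2 <-> 1/2 = 1/2
a -> b = 1/2 -> 1/2 = 1/2
b || (a -> b) = 1/2 || 1/2 = 1/2
(b <-> b) && (b || (a -> b)) = 1/2 && 1/2 = 1/2
(!b && (((b || a) -> (a && b)) -> (b || b))) -> ((b <-> b) && (b || (a -> b))) = 1/2 -> 1/2 = 1/2
!a = !1/2 = 1/2
a -> !a = 1/2 -> 1/2 = 1/2
!a = !1/2 = 1/2
!!a = !1/2 = 1/2
(a -> !a) <-> !!a = 1/2 <-> 1/2 = 1/2
b -> a = 1/2 -> 1/2 = 1/2
b && (b -> a) = 1/2 && 1/2 = 1/2
((a -> !a) <-> !!a) -> (b && (b -> a)) = 1/2 -> 1/2 = 1/2
b || a = 1/2 || 1/2 = 1/2
(b || a) || a = 1/2 || 1/2 = 1/2
b && b = 1/2 && 1/2 = 1/2
a -> (b && b) = 1/2 -> 1/2 = 1/2
((b || a) || a) <-> (a -> (b && b)) = 1/2 <-> 1/2 = 1/2
b && a = 1/2 && 1/2 = 1/2
!(b && a) = !1/2 = 1/2
(((b || a) || a) <-> (a -> (b && b))) -> !(b && a) = 1/2 -> 1/2 = 1/2
(((a -> !a) <-> !!a) -> (b && (b -> a))) || ((((b || a) || a) <-> (a -> (b && b))) -> !(b && a)) = 1/2 || 1/2 = 1/2
((!b && (((b || a) -> (a && b)) -> (b || b))) -> ((b <-> b) && (b || (a -> b)))) -> ((((a -> !a) <-> !!a) -> (b && (b -> a))) || ((((b || a) || a) <-> (a -> (b && b))) -> !(b && a))) = 1/2 -> 1/2 = 1/2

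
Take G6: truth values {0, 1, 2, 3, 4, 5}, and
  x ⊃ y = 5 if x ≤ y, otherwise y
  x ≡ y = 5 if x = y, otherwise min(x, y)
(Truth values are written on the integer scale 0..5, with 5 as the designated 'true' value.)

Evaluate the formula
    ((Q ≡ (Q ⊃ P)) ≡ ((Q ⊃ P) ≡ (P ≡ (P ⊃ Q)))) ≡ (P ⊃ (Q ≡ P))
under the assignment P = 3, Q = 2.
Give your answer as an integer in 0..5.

Q ⊃ P = 2 ⊃ 3 = 5
Q ≡ (Q ⊃ P) = 2 ≡ 5 = 2
Q ⊃ P = 2 ⊃ 3 = 5
P ⊃ Q = 3 ⊃ 2 = 2
P ≡ (P ⊃ Q) = 3 ≡ 2 = 2
(Q ⊃ P) ≡ (P ≡ (P ⊃ Q)) = 5 ≡ 2 = 2
(Q ≡ (Q ⊃ P)) ≡ ((Q ⊃ P) ≡ (P ≡ (P ⊃ Q))) = 2 ≡ 2 = 5
Q ≡ P = 2 ≡ 3 = 2
P ⊃ (Q ≡ P) = 3 ⊃ 2 = 2
((Q ≡ (Q ⊃ P)) ≡ ((Q ⊃ P) ≡ (P ≡ (P ⊃ Q)))) ≡ (P ⊃ (Q ≡ P)) = 5 ≡ 2 = 2

2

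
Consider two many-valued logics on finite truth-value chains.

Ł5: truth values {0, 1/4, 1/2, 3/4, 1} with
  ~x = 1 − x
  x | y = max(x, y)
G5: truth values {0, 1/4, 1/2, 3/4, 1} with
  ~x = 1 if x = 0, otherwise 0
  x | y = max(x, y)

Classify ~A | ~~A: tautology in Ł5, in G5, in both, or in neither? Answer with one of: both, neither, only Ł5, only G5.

In Ł5: at A = 1/4 the value is 3/4 — not a tautology.
In G5: every assignment gives 1 — tautology.

only G5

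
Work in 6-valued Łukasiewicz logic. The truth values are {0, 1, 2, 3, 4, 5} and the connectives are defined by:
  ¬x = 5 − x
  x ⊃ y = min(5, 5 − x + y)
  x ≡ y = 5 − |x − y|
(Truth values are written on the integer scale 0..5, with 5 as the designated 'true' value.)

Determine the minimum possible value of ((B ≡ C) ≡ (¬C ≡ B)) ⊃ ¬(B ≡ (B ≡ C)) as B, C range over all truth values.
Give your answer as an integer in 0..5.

Take B = 2, C = 5:
B ≡ C = 2 ≡ 5 = 2
¬C = ¬5 = 0
¬C ≡ B = 0 ≡ 2 = 3
(B ≡ C) ≡ (¬C ≡ B) = 2 ≡ 3 = 4
B ≡ C = 2 ≡ 5 = 2
B ≡ (B ≡ C) = 2 ≡ 2 = 5
¬(B ≡ (B ≡ C)) = ¬5 = 0
((B ≡ C) ≡ (¬C ≡ B)) ⊃ ¬(B ≡ (B ≡ C)) = 4 ⊃ 0 = 1
No assignment yields a value below 1, so this is the minimum.

1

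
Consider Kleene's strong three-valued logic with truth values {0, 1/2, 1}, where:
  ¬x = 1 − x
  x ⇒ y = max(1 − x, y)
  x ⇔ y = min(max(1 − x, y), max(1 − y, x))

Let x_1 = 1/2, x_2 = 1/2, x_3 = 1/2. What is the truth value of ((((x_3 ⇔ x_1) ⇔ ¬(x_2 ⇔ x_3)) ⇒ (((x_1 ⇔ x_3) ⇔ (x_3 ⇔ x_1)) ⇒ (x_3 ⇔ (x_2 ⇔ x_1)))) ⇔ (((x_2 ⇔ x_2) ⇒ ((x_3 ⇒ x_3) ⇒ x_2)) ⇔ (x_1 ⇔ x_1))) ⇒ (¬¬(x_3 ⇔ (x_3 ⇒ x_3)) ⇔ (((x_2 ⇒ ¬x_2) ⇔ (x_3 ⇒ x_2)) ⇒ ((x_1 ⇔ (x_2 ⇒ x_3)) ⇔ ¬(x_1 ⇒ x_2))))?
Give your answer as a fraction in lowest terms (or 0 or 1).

x_3 ⇔ x_1 = 1/2 ⇔ 1/2 = 1/2
x_2 ⇔ x_3 = 1/2 ⇔ 1/2 = 1/2
¬(x_2 ⇔ x_3) = ¬1/2 = 1/2
(x_3 ⇔ x_1) ⇔ ¬(x_2 ⇔ x_3) = 1/2 ⇔ 1/2 = 1/2
x_1 ⇔ x_3 = 1/2 ⇔ 1/2 = 1/2
x_3 ⇔ x_1 = 1/2 ⇔ 1/2 = 1/2
(x_1 ⇔ x_3) ⇔ (x_3 ⇔ x_1) = 1/2 ⇔ 1/2 = 1/2
x_2 ⇔ x_1 = 1/2 ⇔ 1/2 = 1/2
x_3 ⇔ (x_2 ⇔ x_1) = 1/2 ⇔ 1/2 = 1/2
((x_1 ⇔ x_3) ⇔ (x_3 ⇔ x_1)) ⇒ (x_3 ⇔ (x_2 ⇔ x_1)) = 1/2 ⇒ 1/2 = 1/2
((x_3 ⇔ x_1) ⇔ ¬(x_2 ⇔ x_3)) ⇒ (((x_1 ⇔ x_3) ⇔ (x_3 ⇔ x_1)) ⇒ (x_3 ⇔ (x_2 ⇔ x_1))) = 1/2 ⇒ 1/2 = 1/2
x_2 ⇔ x_2 = 1/2 ⇔ 1/2 = 1/2
x_3 ⇒ x_3 = 1/2 ⇒ 1/2 = 1/2
(x_3 ⇒ x_3) ⇒ x_2 = 1/2 ⇒ 1/2 = 1/2
(x_2 ⇔ x_2) ⇒ ((x_3 ⇒ x_3) ⇒ x_2) = 1/2 ⇒ 1/2 = 1/2
x_1 ⇔ x_1 = 1/2 ⇔ 1/2 = 1/2
((x_2 ⇔ x_2) ⇒ ((x_3 ⇒ x_3) ⇒ x_2)) ⇔ (x_1 ⇔ x_1) = 1/2 ⇔ 1/2 = 1/2
(((x_3 ⇔ x_1) ⇔ ¬(x_2 ⇔ x_3)) ⇒ (((x_1 ⇔ x_3) ⇔ (x_3 ⇔ x_1)) ⇒ (x_3 ⇔ (x_2 ⇔ x_1)))) ⇔ (((x_2 ⇔ x_2) ⇒ ((x_3 ⇒ x_3) ⇒ x_2)) ⇔ (x_1 ⇔ x_1)) = 1/2 ⇔ 1/2 = 1/2
x_3 ⇒ x_3 = 1/2 ⇒ 1/2 = 1/2
x_3 ⇔ (x_3 ⇒ x_3) = 1/2 ⇔ 1/2 = 1/2
¬(x_3 ⇔ (x_3 ⇒ x_3)) = ¬1/2 = 1/2
¬¬(x_3 ⇔ (x_3 ⇒ x_3)) = ¬1/2 = 1/2
¬x_2 = ¬1/2 = 1/2
x_2 ⇒ ¬x_2 = 1/2 ⇒ 1/2 = 1/2
x_3 ⇒ x_2 = 1/2 ⇒ 1/2 = 1/2
(x_2 ⇒ ¬x_2) ⇔ (x_3 ⇒ x_2) = 1/2 ⇔ 1/2 = 1/2
x_2 ⇒ x_3 = 1/2 ⇒ 1/2 = 1/2
x_1 ⇔ (x_2 ⇒ x_3) = 1/2 ⇔ 1/2 = 1/2
x_1 ⇒ x_2 = 1/2 ⇒ 1/2 = 1/2
¬(x_1 ⇒ x_2) = ¬1/2 = 1/2
(x_1 ⇔ (x_2 ⇒ x_3)) ⇔ ¬(x_1 ⇒ x_2) = 1/2 ⇔ 1/2 = 1/2
((x_2 ⇒ ¬x_2) ⇔ (x_3 ⇒ x_2)) ⇒ ((x_1 ⇔ (x_2 ⇒ x_3)) ⇔ ¬(x_1 ⇒ x_2)) = 1/2 ⇒ 1/2 = 1/2
¬¬(x_3 ⇔ (x_3 ⇒ x_3)) ⇔ (((x_2 ⇒ ¬x_2) ⇔ (x_3 ⇒ x_2)) ⇒ ((x_1 ⇔ (x_2 ⇒ x_3)) ⇔ ¬(x_1 ⇒ x_2))) = 1/2 ⇔ 1/2 = 1/2
((((x_3 ⇔ x_1) ⇔ ¬(x_2 ⇔ x_3)) ⇒ (((x_1 ⇔ x_3) ⇔ (x_3 ⇔ x_1)) ⇒ (x_3 ⇔ (x_2 ⇔ x_1)))) ⇔ (((x_2 ⇔ x_2) ⇒ ((x_3 ⇒ x_3) ⇒ x_2)) ⇔ (x_1 ⇔ x_1))) ⇒ (¬¬(x_3 ⇔ (x_3 ⇒ x_3)) ⇔ (((x_2 ⇒ ¬x_2) ⇔ (x_3 ⇒ x_2)) ⇒ ((x_1 ⇔ (x_2 ⇒ x_3)) ⇔ ¬(x_1 ⇒ x_2)))) = 1/2 ⇒ 1/2 = 1/2

1/2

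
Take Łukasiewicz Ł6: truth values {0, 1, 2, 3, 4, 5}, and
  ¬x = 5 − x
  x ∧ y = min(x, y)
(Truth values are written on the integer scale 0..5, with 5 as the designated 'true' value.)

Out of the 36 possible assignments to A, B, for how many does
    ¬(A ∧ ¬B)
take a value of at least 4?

value 5: 11 assignments (counts)
value 4: 9 assignments (counts)
value 3: 7 assignments
value 2: 5 assignments
value 1: 3 assignments
value 0: 1 assignment
So 20 of the 36 assignments meet the threshold.

20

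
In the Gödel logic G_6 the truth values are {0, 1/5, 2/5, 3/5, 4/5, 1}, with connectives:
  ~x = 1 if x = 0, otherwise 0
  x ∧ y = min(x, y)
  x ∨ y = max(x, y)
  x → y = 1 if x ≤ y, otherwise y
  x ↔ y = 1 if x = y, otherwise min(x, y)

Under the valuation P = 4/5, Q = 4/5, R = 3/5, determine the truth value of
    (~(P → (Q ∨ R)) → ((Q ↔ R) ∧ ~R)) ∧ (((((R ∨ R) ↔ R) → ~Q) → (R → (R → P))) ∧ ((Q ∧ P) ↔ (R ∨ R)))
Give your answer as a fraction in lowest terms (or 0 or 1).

Q ∨ R = 4/5 ∨ 3/5 = 4/5
P → (Q ∨ R) = 4/5 → 4/5 = 1
~(P → (Q ∨ R)) = ~1 = 0
Q ↔ R = 4/5 ↔ 3/5 = 3/5
~R = ~3/5 = 0
(Q ↔ R) ∧ ~R = 3/5 ∧ 0 = 0
~(P → (Q ∨ R)) → ((Q ↔ R) ∧ ~R) = 0 → 0 = 1
R ∨ R = 3/5 ∨ 3/5 = 3/5
(R ∨ R) ↔ R = 3/5 ↔ 3/5 = 1
~Q = ~4/5 = 0
((R ∨ R) ↔ R) → ~Q = 1 → 0 = 0
R → P = 3/5 → 4/5 = 1
R → (R → P) = 3/5 → 1 = 1
(((R ∨ R) ↔ R) → ~Q) → (R → (R → P)) = 0 → 1 = 1
Q ∧ P = 4/5 ∧ 4/5 = 4/5
R ∨ R = 3/5 ∨ 3/5 = 3/5
(Q ∧ P) ↔ (R ∨ R) = 4/5 ↔ 3/5 = 3/5
((((R ∨ R) ↔ R) → ~Q) → (R → (R → P))) ∧ ((Q ∧ P) ↔ (R ∨ R)) = 1 ∧ 3/5 = 3/5
(~(P → (Q ∨ R)) → ((Q ↔ R) ∧ ~R)) ∧ (((((R ∨ R) ↔ R) → ~Q) → (R → (R → P))) ∧ ((Q ∧ P) ↔ (R ∨ R))) = 1 ∧ 3/5 = 3/5

3/5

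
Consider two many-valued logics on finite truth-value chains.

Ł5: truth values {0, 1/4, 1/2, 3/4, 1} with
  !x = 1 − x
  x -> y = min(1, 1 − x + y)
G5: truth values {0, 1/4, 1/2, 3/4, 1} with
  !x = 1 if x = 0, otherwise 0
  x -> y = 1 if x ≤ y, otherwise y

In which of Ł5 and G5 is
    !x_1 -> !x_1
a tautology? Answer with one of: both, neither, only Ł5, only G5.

both

In Ł5: every assignment gives 1 — tautology.
In G5: every assignment gives 1 — tautology.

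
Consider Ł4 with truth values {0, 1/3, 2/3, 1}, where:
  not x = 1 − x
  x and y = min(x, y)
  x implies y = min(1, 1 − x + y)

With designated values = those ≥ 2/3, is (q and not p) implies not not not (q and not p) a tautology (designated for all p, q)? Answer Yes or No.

Counterexample: take p = 0, q = 1.
not p = not 0 = 1
q and not p = 1 and 1 = 1
not p = not 0 = 1
q and not p = 1 and 1 = 1
not (q and not p) = not 1 = 0
not not (q and not p) = not 0 = 1
not not not (q and not p) = not 1 = 0
(q and not p) implies not not not (q and not p) = 1 implies 0 = 0
This gives 0, which is below 2/3.

No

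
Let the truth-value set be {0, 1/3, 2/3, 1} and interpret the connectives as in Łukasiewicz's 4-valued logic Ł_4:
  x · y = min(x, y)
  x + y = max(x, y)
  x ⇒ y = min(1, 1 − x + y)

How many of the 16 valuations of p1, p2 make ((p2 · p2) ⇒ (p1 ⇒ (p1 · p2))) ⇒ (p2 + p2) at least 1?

p1 = 0, p2 = 0 ↦ 0  <
p1 = 0, p2 = 1/3 ↦ 1/3  <
p1 = 0, p2 = 2/3 ↦ 2/3  <
p1 = 0, p2 = 1 ↦ 1  ≥
p1 = 1/3, p2 = 0 ↦ 0  <
p1 = 1/3, p2 = 1/3 ↦ 1/3  <
p1 = 1/3, p2 = 2/3 ↦ 2/3  <
p1 = 1/3, p2 = 1 ↦ 1  ≥
p1 = 2/3, p2 = 0 ↦ 0  <
p1 = 2/3, p2 = 1/3 ↦ 1/3  <
p1 = 2/3, p2 = 2/3 ↦ 2/3  <
p1 = 2/3, p2 = 1 ↦ 1  ≥
p1 = 1, p2 = 0 ↦ 0  <
p1 = 1, p2 = 1/3 ↦ 1/3  <
p1 = 1, p2 = 2/3 ↦ 2/3  <
p1 = 1, p2 = 1 ↦ 1  ≥
So 4 of the 16 assignments meet the threshold.

4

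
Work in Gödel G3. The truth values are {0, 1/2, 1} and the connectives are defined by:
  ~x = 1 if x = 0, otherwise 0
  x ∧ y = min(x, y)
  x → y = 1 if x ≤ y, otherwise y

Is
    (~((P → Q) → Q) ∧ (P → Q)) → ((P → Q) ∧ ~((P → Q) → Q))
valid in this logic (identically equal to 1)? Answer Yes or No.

Yes

P = 0, Q = 0 ↦ 1
P = 0, Q = 1/2 ↦ 1
P = 0, Q = 1 ↦ 1
P = 1/2, Q = 0 ↦ 1
P = 1/2, Q = 1/2 ↦ 1
P = 1/2, Q = 1 ↦ 1
P = 1, Q = 0 ↦ 1
P = 1, Q = 1/2 ↦ 1
P = 1, Q = 1 ↦ 1
Every assignment gives a value ≥ 1.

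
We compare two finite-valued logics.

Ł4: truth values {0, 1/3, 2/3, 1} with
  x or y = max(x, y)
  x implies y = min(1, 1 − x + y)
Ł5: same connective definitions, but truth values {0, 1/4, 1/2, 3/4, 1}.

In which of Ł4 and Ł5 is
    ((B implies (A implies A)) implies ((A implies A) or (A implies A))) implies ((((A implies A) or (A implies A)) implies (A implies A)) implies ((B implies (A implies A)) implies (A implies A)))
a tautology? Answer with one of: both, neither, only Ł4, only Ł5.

In Ł4: every assignment gives 1 — tautology.
In Ł5: every assignment gives 1 — tautology.

both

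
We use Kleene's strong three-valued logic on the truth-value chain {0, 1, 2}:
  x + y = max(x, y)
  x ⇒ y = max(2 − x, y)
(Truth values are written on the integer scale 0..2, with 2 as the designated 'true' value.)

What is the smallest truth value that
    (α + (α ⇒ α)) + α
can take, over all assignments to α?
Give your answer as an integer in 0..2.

Take α = 1:
α ⇒ α = 1 ⇒ 1 = 1
α + (α ⇒ α) = 1 + 1 = 1
(α + (α ⇒ α)) + α = 1 + 1 = 1
No assignment yields a value below 1, so this is the minimum.

1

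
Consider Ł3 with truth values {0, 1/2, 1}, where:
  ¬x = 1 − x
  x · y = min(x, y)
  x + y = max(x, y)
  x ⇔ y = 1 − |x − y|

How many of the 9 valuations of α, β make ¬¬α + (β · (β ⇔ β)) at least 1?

α = 0, β = 0 ↦ 0  <
α = 0, β = 1/2 ↦ 1/2  <
α = 0, β = 1 ↦ 1  ≥
α = 1/2, β = 0 ↦ 1/2  <
α = 1/2, β = 1/2 ↦ 1/2  <
α = 1/2, β = 1 ↦ 1  ≥
α = 1, β = 0 ↦ 1  ≥
α = 1, β = 1/2 ↦ 1  ≥
α = 1, β = 1 ↦ 1  ≥
So 5 of the 9 assignments meet the threshold.

5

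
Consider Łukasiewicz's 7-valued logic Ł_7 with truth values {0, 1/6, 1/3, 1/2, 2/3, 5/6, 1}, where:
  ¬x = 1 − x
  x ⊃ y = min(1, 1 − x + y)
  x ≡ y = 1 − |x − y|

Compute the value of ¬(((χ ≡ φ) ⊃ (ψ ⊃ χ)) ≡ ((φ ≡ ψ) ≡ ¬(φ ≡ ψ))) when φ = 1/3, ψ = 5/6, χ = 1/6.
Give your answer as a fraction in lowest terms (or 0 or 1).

1/2

χ ≡ φ = 1/6 ≡ 1/3 = 5/6
ψ ⊃ χ = 5/6 ⊃ 1/6 = 1/3
(χ ≡ φ) ⊃ (ψ ⊃ χ) = 5/6 ⊃ 1/3 = 1/2
φ ≡ ψ = 1/3 ≡ 5/6 = 1/2
φ ≡ ψ = 1/3 ≡ 5/6 = 1/2
¬(φ ≡ ψ) = ¬1/2 = 1/2
(φ ≡ ψ) ≡ ¬(φ ≡ ψ) = 1/2 ≡ 1/2 = 1
((χ ≡ φ) ⊃ (ψ ⊃ χ)) ≡ ((φ ≡ ψ) ≡ ¬(φ ≡ ψ)) = 1/2 ≡ 1 = 1/2
¬(((χ ≡ φ) ⊃ (ψ ⊃ χ)) ≡ ((φ ≡ ψ) ≡ ¬(φ ≡ ψ))) = ¬1/2 = 1/2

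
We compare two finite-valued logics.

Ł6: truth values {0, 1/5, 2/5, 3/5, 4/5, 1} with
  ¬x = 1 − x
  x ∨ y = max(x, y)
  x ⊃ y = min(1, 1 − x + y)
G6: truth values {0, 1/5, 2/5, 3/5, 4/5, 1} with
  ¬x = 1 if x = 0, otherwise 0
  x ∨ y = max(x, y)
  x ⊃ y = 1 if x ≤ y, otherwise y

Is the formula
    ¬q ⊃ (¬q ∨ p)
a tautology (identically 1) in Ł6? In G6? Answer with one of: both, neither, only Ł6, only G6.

both

In Ł6: every assignment gives 1 — tautology.
In G6: every assignment gives 1 — tautology.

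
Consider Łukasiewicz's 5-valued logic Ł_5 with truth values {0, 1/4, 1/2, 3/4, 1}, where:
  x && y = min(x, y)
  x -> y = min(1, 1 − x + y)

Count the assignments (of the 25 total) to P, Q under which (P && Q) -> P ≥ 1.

value 1: 25 assignments (counts)
So 25 of the 25 assignments meet the threshold.

25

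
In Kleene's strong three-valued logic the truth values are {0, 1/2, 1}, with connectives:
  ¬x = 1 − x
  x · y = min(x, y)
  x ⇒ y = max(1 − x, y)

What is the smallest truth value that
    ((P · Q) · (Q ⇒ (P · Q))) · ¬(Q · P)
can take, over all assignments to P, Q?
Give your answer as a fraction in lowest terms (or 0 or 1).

Take P = 0, Q = 0:
P · Q = 0 · 0 = 0
P · Q = 0 · 0 = 0
Q ⇒ (P · Q) = 0 ⇒ 0 = 1
(P · Q) · (Q ⇒ (P · Q)) = 0 · 1 = 0
Q · P = 0 · 0 = 0
¬(Q · P) = ¬0 = 1
((P · Q) · (Q ⇒ (P · Q))) · ¬(Q · P) = 0 · 1 = 0
No assignment yields a value below 0, so this is the minimum.

0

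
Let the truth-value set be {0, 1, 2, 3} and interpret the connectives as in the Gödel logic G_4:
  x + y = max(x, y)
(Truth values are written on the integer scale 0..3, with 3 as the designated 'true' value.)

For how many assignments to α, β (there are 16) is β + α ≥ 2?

α = 0, β = 0 ↦ 0  <
α = 0, β = 1 ↦ 1  <
α = 0, β = 2 ↦ 2  ≥
α = 0, β = 3 ↦ 3  ≥
α = 1, β = 0 ↦ 1  <
α = 1, β = 1 ↦ 1  <
α = 1, β = 2 ↦ 2  ≥
α = 1, β = 3 ↦ 3  ≥
α = 2, β = 0 ↦ 2  ≥
α = 2, β = 1 ↦ 2  ≥
α = 2, β = 2 ↦ 2  ≥
α = 2, β = 3 ↦ 3  ≥
α = 3, β = 0 ↦ 3  ≥
α = 3, β = 1 ↦ 3  ≥
α = 3, β = 2 ↦ 3  ≥
α = 3, β = 3 ↦ 3  ≥
So 12 of the 16 assignments meet the threshold.

12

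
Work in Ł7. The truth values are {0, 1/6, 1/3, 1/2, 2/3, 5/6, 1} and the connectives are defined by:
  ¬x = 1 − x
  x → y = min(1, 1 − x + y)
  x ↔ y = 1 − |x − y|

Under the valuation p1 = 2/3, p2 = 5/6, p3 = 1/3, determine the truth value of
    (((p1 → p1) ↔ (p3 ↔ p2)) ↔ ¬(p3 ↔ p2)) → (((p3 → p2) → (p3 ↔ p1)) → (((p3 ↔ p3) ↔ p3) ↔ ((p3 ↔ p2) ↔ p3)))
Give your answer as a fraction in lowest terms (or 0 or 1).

p1 → p1 = 2/3 → 2/3 = 1
p3 ↔ p2 = 1/3 ↔ 5/6 = 1/2
(p1 → p1) ↔ (p3 ↔ p2) = 1 ↔ 1/2 = 1/2
p3 ↔ p2 = 1/3 ↔ 5/6 = 1/2
¬(p3 ↔ p2) = ¬1/2 = 1/2
((p1 → p1) ↔ (p3 ↔ p2)) ↔ ¬(p3 ↔ p2) = 1/2 ↔ 1/2 = 1
p3 → p2 = 1/3 → 5/6 = 1
p3 ↔ p1 = 1/3 ↔ 2/3 = 2/3
(p3 → p2) → (p3 ↔ p1) = 1 → 2/3 = 2/3
p3 ↔ p3 = 1/3 ↔ 1/3 = 1
(p3 ↔ p3) ↔ p3 = 1 ↔ 1/3 = 1/3
p3 ↔ p2 = 1/3 ↔ 5/6 = 1/2
(p3 ↔ p2) ↔ p3 = 1/2 ↔ 1/3 = 5/6
((p3 ↔ p3) ↔ p3) ↔ ((p3 ↔ p2) ↔ p3) = 1/3 ↔ 5/6 = 1/2
((p3 → p2) → (p3 ↔ p1)) → (((p3 ↔ p3) ↔ p3) ↔ ((p3 ↔ p2) ↔ p3)) = 2/3 → 1/2 = 5/6
(((p1 → p1) ↔ (p3 ↔ p2)) ↔ ¬(p3 ↔ p2)) → (((p3 → p2) → (p3 ↔ p1)) → (((p3 ↔ p3) ↔ p3) ↔ ((p3 ↔ p2) ↔ p3))) = 1 → 5/6 = 5/6

5/6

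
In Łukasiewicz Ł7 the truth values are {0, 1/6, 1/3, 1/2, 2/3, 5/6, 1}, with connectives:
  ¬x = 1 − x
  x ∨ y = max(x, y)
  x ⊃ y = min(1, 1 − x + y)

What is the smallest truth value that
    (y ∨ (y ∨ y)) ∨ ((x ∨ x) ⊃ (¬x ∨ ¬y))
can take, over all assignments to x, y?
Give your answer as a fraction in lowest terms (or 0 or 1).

Take x = 1, y = 1/2:
y ∨ y = 1/2 ∨ 1/2 = 1/2
y ∨ (y ∨ y) = 1/2 ∨ 1/2 = 1/2
x ∨ x = 1 ∨ 1 = 1
¬x = ¬1 = 0
¬y = ¬1/2 = 1/2
¬x ∨ ¬y = 0 ∨ 1/2 = 1/2
(x ∨ x) ⊃ (¬x ∨ ¬y) = 1 ⊃ 1/2 = 1/2
(y ∨ (y ∨ y)) ∨ ((x ∨ x) ⊃ (¬x ∨ ¬y)) = 1/2 ∨ 1/2 = 1/2
No assignment yields a value below 1/2, so this is the minimum.

1/2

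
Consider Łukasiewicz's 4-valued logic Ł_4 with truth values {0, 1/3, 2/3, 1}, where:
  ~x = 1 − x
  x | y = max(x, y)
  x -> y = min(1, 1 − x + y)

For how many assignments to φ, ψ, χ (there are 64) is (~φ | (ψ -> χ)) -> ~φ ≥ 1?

26

value 1: 26 assignments (counts)
value 2/3: 15 assignments
value 1/3: 13 assignments
value 0: 10 assignments
So 26 of the 64 assignments meet the threshold.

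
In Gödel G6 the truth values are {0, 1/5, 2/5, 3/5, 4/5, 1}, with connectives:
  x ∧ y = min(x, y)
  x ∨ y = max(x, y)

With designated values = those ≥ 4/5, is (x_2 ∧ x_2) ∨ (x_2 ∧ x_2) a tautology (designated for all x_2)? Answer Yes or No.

No

Counterexample: take x_2 = 0.
x_2 ∧ x_2 = 0 ∧ 0 = 0
x_2 ∧ x_2 = 0 ∧ 0 = 0
(x_2 ∧ x_2) ∨ (x_2 ∧ x_2) = 0 ∨ 0 = 0
This gives 0, which is below 4/5.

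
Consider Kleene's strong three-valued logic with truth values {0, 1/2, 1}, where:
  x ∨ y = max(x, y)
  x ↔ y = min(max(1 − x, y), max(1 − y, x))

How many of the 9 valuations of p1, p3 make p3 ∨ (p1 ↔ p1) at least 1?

p1 = 0, p3 = 0 ↦ 1  ≥
p1 = 0, p3 = 1/2 ↦ 1  ≥
p1 = 0, p3 = 1 ↦ 1  ≥
p1 = 1/2, p3 = 0 ↦ 1/2  <
p1 = 1/2, p3 = 1/2 ↦ 1/2  <
p1 = 1/2, p3 = 1 ↦ 1  ≥
p1 = 1, p3 = 0 ↦ 1  ≥
p1 = 1, p3 = 1/2 ↦ 1  ≥
p1 = 1, p3 = 1 ↦ 1  ≥
So 7 of the 9 assignments meet the threshold.

7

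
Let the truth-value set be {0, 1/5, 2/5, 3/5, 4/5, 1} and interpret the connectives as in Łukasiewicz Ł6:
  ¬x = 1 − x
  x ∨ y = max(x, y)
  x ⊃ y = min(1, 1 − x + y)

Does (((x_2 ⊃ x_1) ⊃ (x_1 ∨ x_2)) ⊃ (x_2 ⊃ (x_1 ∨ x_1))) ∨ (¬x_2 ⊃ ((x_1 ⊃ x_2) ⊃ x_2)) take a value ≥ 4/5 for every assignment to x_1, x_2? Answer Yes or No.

At x_1 = 1/5, x_2 = 1/5, for instance:
x_2 ⊃ x_1 = 1/5 ⊃ 1/5 = 1
x_1 ∨ x_2 = 1/5 ∨ 1/5 = 1/5
(x_2 ⊃ x_1) ⊃ (x_1 ∨ x_2) = 1 ⊃ 1/5 = 1/5
x_1 ∨ x_1 = 1/5 ∨ 1/5 = 1/5
x_2 ⊃ (x_1 ∨ x_1) = 1/5 ⊃ 1/5 = 1
((x_2 ⊃ x_1) ⊃ (x_1 ∨ x_2)) ⊃ (x_2 ⊃ (x_1 ∨ x_1)) = 1/5 ⊃ 1 = 1
¬x_2 = ¬1/5 = 4/5
x_1 ⊃ x_2 = 1/5 ⊃ 1/5 = 1
(x_1 ⊃ x_2) ⊃ x_2 = 1 ⊃ 1/5 = 1/5
¬x_2 ⊃ ((x_1 ⊃ x_2) ⊃ x_2) = 4/5 ⊃ 1/5 = 2/5
(((x_2 ⊃ x_1) ⊃ (x_1 ∨ x_2)) ⊃ (x_2 ⊃ (x_1 ∨ x_1))) ∨ (¬x_2 ⊃ ((x_1 ⊃ x_2) ⊃ x_2)) = 1 ∨ 2/5 = 1
and checking the remaining 35 assignments likewise gives ≥ 4/5 in every case.

Yes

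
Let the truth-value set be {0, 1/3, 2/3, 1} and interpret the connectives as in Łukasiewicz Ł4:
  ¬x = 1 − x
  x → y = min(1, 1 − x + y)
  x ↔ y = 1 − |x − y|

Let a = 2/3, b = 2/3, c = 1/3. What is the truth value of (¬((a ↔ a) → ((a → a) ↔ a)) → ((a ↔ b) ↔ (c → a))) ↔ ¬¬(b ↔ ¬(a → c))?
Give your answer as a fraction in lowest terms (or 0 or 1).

2/3

a ↔ a = 2/3 ↔ 2/3 = 1
a → a = 2/3 → 2/3 = 1
(a → a) ↔ a = 1 ↔ 2/3 = 2/3
(a ↔ a) → ((a → a) ↔ a) = 1 → 2/3 = 2/3
¬((a ↔ a) → ((a → a) ↔ a)) = ¬2/3 = 1/3
a ↔ b = 2/3 ↔ 2/3 = 1
c → a = 1/3 → 2/3 = 1
(a ↔ b) ↔ (c → a) = 1 ↔ 1 = 1
¬((a ↔ a) → ((a → a) ↔ a)) → ((a ↔ b) ↔ (c → a)) = 1/3 → 1 = 1
a → c = 2/3 → 1/3 = 2/3
¬(a → c) = ¬2/3 = 1/3
b ↔ ¬(a → c) = 2/3 ↔ 1/3 = 2/3
¬(b ↔ ¬(a → c)) = ¬2/3 = 1/3
¬¬(b ↔ ¬(a → c)) = ¬1/3 = 2/3
(¬((a ↔ a) → ((a → a) ↔ a)) → ((a ↔ b) ↔ (c → a))) ↔ ¬¬(b ↔ ¬(a → c)) = 1 ↔ 2/3 = 2/3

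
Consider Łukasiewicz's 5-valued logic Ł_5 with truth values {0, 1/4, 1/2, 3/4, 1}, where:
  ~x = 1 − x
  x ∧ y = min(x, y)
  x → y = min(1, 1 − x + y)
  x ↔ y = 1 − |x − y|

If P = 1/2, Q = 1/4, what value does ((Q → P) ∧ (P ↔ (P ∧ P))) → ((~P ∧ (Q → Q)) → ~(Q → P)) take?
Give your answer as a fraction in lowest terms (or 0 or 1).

Q → P = 1/4 → 1/2 = 1
P ∧ P = 1/2 ∧ 1/2 = 1/2
P ↔ (P ∧ P) = 1/2 ↔ 1/2 = 1
(Q → P) ∧ (P ↔ (P ∧ P)) = 1 ∧ 1 = 1
~P = ~1/2 = 1/2
Q → Q = 1/4 → 1/4 = 1
~P ∧ (Q → Q) = 1/2 ∧ 1 = 1/2
Q → P = 1/4 → 1/2 = 1
~(Q → P) = ~1 = 0
(~P ∧ (Q → Q)) → ~(Q → P) = 1/2 → 0 = 1/2
((Q → P) ∧ (P ↔ (P ∧ P))) → ((~P ∧ (Q → Q)) → ~(Q → P)) = 1 → 1/2 = 1/2

1/2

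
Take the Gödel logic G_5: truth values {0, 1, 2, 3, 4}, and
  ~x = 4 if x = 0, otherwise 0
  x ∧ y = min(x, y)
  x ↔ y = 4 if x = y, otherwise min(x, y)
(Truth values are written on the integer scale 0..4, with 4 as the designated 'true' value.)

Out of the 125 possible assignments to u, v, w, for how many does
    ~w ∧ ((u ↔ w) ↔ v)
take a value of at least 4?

5

value 4: 5 assignments (counts)
value 3: 1 assignment
value 2: 1 assignment
value 1: 1 assignment
value 0: 117 assignments
So 5 of the 125 assignments meet the threshold.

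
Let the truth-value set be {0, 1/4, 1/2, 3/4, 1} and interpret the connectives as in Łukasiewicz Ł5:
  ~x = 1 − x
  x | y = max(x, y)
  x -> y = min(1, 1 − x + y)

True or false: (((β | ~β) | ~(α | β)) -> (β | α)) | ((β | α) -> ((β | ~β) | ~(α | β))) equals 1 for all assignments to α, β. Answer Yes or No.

Yes

At α = 1/4, β = 1/4, for instance:
~β = ~1/4 = 3/4
β | ~β = 1/4 | 3/4 = 3/4
α | β = 1/4 | 1/4 = 1/4
~(α | β) = ~1/4 = 3/4
(β | ~β) | ~(α | β) = 3/4 | 3/4 = 3/4
β | α = 1/4 | 1/4 = 1/4
((β | ~β) | ~(α | β)) -> (β | α) = 3/4 -> 1/4 = 1/2
(β | α) -> ((β | ~β) | ~(α | β)) = 1/4 -> 3/4 = 1
(((β | ~β) | ~(α | β)) -> (β | α)) | ((β | α) -> ((β | ~β) | ~(α | β))) = 1/2 | 1 = 1
and checking the remaining 24 assignments likewise gives ≥ 1 in every case.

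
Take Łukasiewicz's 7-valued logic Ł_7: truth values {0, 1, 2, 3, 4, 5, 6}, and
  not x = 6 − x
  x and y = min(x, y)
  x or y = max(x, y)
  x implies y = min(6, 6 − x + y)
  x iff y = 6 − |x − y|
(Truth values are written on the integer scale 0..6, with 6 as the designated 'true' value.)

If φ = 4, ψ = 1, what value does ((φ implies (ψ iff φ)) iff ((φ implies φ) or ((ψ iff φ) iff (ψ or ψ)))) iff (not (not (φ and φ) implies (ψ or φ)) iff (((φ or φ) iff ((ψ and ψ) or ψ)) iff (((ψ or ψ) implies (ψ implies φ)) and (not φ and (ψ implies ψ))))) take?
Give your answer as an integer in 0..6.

2

ψ iff φ = 1 iff 4 = 3
φ implies (ψ iff φ) = 4 implies 3 = 5
φ implies φ = 4 implies 4 = 6
ψ iff φ = 1 iff 4 = 3
ψ or ψ = 1 or 1 = 1
(ψ iff φ) iff (ψ or ψ) = 3 iff 1 = 4
(φ implies φ) or ((ψ iff φ) iff (ψ or ψ)) = 6 or 4 = 6
(φ implies (ψ iff φ)) iff ((φ implies φ) or ((ψ iff φ) iff (ψ or ψ))) = 5 iff 6 = 5
φ and φ = 4 and 4 = 4
not (φ and φ) = not 4 = 2
ψ or φ = 1 or 4 = 4
not (φ and φ) implies (ψ or φ) = 2 implies 4 = 6
not (not (φ and φ) implies (ψ or φ)) = not 6 = 0
φ or φ = 4 or 4 = 4
ψ and ψ = 1 and 1 = 1
(ψ and ψ) or ψ = 1 or 1 = 1
(φ or φ) iff ((ψ and ψ) or ψ) = 4 iff 1 = 3
ψ or ψ = 1 or 1 = 1
ψ implies φ = 1 implies 4 = 6
(ψ or ψ) implies (ψ implies φ) = 1 implies 6 = 6
not φ = not 4 = 2
ψ implies ψ = 1 implies 1 = 6
not φ and (ψ implies ψ) = 2 and 6 = 2
((ψ or ψ) implies (ψ implies φ)) and (not φ and (ψ implies ψ)) = 6 and 2 = 2
((φ or φ) iff ((ψ and ψ) or ψ)) iff (((ψ or ψ) implies (ψ implies φ)) and (not φ and (ψ implies ψ))) = 3 iff 2 = 5
not (not (φ and φ) implies (ψ or φ)) iff (((φ or φ) iff ((ψ and ψ) or ψ)) iff (((ψ or ψ) implies (ψ implies φ)) and (not φ and (ψ implies ψ)))) = 0 iff 5 = 1
((φ implies (ψ iff φ)) iff ((φ implies φ) or ((ψ iff φ) iff (ψ or ψ)))) iff (not (not (φ and φ) implies (ψ or φ)) iff (((φ or φ) iff ((ψ and ψ) or ψ)) iff (((ψ or ψ) implies (ψ implies φ)) and (not φ and (ψ implies ψ))))) = 5 iff 1 = 2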